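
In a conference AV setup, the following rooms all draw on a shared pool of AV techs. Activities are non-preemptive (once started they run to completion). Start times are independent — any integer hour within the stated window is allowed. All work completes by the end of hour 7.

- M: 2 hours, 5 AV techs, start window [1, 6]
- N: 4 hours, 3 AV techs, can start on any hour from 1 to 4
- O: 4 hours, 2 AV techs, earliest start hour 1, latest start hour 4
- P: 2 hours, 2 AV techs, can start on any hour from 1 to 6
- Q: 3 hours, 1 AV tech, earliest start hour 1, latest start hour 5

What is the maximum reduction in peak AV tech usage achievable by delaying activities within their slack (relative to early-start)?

6

Early-start peak: h1:13  h2:13  h3:6  h4:5  h5:0  h6:0  h7:0 ⇒ 13.
Leveled (M@1, N@3, O@1, P@3, Q@5): h1:7  h2:7  h3:7  h4:7  h5:4  h6:4  h7:1 ⇒ 7.
Reduction 13 − 7 = 6.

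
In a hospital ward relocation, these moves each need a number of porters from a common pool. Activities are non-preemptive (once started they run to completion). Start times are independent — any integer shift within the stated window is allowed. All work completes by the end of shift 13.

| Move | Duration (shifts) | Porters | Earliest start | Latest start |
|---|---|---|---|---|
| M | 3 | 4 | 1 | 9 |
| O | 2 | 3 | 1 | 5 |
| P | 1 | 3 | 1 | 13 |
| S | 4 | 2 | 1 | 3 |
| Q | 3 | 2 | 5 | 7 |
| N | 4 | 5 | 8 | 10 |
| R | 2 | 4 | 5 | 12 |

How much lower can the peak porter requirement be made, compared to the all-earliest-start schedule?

Early-start peak: s1:12  s2:9  s3:6  s4:2  s5:6  s6:6  s7:2  s8:5  s9:5  s10:5  s11:5  s12:0  s13:0 ⇒ 12.
Leveled (M@1, O@4, P@5, S@1, Q@6, N@9, R@6): s1:6  s2:6  s3:6  s4:5  s5:6  s6:6  s7:6  s8:2  s9:5  s10:5  s11:5  s12:5  s13:0 ⇒ 6.
Reduction 12 − 6 = 6.

6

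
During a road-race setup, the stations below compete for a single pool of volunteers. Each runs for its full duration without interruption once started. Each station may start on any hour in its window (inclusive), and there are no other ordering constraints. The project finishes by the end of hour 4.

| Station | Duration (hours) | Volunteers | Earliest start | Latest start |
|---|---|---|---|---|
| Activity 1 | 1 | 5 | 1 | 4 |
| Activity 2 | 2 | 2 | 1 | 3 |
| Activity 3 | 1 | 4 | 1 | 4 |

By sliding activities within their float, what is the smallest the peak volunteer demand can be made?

5

Early-start (Activity 1@1, Activity 2@1, Activity 3@1) gives peak 11: h1:11  h2:2  h3:0  h4:0.
Shift Activity 2→2, Activity 3→4.
Schedule Activity 1@1, Activity 2@2, Activity 3@4: h1:5  h2:2  h3:2  h4:4 — peak 5.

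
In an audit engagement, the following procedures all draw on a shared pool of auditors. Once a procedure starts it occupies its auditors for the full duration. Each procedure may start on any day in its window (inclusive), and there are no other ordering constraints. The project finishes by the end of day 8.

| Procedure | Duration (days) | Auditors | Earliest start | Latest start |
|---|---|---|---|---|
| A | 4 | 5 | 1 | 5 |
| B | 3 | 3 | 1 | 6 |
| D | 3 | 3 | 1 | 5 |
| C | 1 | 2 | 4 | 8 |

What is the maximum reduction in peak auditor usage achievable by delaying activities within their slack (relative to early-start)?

Early-start peak: d1:11  d2:11  d3:11  d4:7  d5:0  d6:0  d7:0  d8:0 ⇒ 11.
Leveled (A@1, B@5, D@5, C@8): d1:5  d2:5  d3:5  d4:5  d5:6  d6:6  d7:6  d8:2 ⇒ 6.
Reduction 11 − 6 = 5.

5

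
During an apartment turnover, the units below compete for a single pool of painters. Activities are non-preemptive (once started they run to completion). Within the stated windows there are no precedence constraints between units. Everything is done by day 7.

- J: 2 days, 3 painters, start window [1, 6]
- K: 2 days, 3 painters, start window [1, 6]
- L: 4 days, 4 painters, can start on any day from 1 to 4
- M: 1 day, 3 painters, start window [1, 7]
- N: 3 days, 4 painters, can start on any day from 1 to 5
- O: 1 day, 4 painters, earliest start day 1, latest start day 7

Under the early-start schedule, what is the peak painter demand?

21

Early-start schedule: J@1, K@1, L@1, M@1, N@1, O@1.
Load per day: day 1: 21, day 2: 14, day 3: 8, day 4: 4, day 5: 0, day 6: 0, day 7: 0.
Peak is 21.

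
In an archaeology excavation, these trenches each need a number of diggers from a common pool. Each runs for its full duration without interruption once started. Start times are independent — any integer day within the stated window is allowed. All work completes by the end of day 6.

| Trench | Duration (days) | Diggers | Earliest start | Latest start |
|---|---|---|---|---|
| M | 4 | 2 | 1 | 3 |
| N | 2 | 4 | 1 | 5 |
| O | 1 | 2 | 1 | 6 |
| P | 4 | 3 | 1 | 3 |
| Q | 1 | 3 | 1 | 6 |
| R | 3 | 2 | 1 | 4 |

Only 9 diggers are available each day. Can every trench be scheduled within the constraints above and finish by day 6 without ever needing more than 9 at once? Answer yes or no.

yes

Schedule M@1, N@1, O@5, P@3, Q@6, R@3: d1:6  d2:6  d3:7  d4:7  d5:7  d6:6 — peak 7 ≤ 9.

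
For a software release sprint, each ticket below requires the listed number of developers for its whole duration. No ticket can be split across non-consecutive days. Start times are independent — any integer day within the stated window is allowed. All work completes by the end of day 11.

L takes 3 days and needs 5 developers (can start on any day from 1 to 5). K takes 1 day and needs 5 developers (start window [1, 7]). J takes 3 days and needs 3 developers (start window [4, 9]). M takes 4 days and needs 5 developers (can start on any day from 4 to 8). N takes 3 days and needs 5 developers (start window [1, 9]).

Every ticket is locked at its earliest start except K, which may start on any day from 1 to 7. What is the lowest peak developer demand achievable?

K@1: d1:15  d2:10  d3:10  d4:8  d5:8  d6:8  d7:5  d8:0  d9:0  d10:0  d11:0 → peak 15
K@2: d1:10  d2:15  d3:10  d4:8  d5:8  d6:8  d7:5  d8:0  d9:0  d10:0  d11:0 → peak 15
K@3: d1:10  d2:10  d3:15  d4:8  d5:8  d6:8  d7:5  d8:0  d9:0  d10:0  d11:0 → peak 15
K@4: d1:10  d2:10  d3:10  d4:13  d5:8  d6:8  d7:5  d8:0  d9:0  d10:0  d11:0 → peak 13
K@5: d1:10  d2:10  d3:10  d4:8  d5:13  d6:8  d7:5  d8:0  d9:0  d10:0  d11:0 → peak 13
K@6: d1:10  d2:10  d3:10  d4:8  d5:8  d6:13  d7:5  d8:0  d9:0  d10:0  d11:0 → peak 13
K@7: d1:10  d2:10  d3:10  d4:8  d5:8  d6:8  d7:10  d8:0  d9:0  d10:0  d11:0 → peak 10
Best is K@7, peak 10.

10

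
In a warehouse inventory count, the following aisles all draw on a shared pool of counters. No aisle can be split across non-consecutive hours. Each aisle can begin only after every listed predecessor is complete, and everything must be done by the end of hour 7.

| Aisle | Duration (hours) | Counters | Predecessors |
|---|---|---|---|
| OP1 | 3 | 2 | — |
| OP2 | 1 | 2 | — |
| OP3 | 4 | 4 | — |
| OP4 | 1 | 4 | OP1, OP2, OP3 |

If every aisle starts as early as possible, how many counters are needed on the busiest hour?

8

Early-start schedule: OP1@1, OP2@1, OP3@1, OP4@5.
Load per hour: hour 1: 8, hour 2: 6, hour 3: 6, hour 4: 4, hour 5: 4, hour 6: 0, hour 7: 0.
Peak is 8.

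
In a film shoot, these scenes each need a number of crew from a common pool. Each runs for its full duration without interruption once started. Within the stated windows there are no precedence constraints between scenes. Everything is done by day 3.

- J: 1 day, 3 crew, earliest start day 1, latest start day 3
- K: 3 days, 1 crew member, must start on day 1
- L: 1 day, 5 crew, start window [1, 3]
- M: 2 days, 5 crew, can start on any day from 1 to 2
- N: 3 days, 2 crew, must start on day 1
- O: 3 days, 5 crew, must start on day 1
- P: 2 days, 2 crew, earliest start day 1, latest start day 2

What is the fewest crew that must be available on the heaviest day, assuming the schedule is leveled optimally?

16

Early-start (J@1, K@1, L@1, M@1, N@1, O@1, P@1) gives peak 23: d1:23  d2:15  d3:8.
Shift M→2, P→2.
Schedule J@1, K@1, L@1, M@2, N@1, O@1, P@2: d1:16  d2:15  d3:15 — peak 16.
Total crew member-days = 46 over 3 days ⇒ peak ≥ ⌈46/3⌉ = 16, so 16 is optimal.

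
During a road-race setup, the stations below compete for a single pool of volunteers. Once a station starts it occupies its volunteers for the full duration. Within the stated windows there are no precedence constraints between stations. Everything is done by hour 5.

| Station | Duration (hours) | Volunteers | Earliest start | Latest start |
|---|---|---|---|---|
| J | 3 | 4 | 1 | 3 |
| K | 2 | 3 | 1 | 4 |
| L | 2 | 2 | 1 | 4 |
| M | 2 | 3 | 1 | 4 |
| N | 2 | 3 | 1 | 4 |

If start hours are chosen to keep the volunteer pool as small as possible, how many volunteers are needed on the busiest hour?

8

Early-start (J@1, K@1, L@1, M@1, N@1) gives peak 15: h1:15  h2:15  h3:4  h4:0  h5:0.
Shift L→3, M→4, N→4.
Schedule J@1, K@1, L@3, M@4, N@4: h1:7  h2:7  h3:6  h4:8  h5:6 — peak 8.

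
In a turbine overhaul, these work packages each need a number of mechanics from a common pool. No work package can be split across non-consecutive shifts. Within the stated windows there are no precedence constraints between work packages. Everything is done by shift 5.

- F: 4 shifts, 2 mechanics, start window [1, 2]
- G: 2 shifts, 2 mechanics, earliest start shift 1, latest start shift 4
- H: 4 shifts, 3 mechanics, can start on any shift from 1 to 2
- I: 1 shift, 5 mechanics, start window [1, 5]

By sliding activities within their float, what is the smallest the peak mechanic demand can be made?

7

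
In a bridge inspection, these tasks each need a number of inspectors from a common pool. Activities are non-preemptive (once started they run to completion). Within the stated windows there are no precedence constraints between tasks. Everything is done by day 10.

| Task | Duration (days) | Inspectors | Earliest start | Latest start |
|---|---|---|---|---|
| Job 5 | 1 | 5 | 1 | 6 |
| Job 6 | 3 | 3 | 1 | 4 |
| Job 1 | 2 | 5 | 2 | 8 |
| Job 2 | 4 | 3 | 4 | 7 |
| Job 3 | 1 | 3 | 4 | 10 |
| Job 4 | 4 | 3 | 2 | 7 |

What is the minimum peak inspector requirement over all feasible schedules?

Early-start (Job 5@1, Job 6@1, Job 1@2, Job 2@4, Job 3@4, Job 4@2) gives peak 11: d1:8  d2:11  d3:11  d4:9  d5:6  d6:3  d7:3  d8:0  d9:0  d10:0.
Shift Job 6→2, Job 1→5, Job 2→7, Job 4→7.
Schedule Job 5@1, Job 6@2, Job 1@5, Job 2@7, Job 3@4, Job 4@7: d1:5  d2:3  d3:3  d4:6  d5:5  d6:5  d7:6  d8:6  d9:6  d10:6 — peak 6.
Total inspector-days = 51 over 10 days ⇒ peak ≥ ⌈51/10⌉ = 6, so 6 is optimal.

6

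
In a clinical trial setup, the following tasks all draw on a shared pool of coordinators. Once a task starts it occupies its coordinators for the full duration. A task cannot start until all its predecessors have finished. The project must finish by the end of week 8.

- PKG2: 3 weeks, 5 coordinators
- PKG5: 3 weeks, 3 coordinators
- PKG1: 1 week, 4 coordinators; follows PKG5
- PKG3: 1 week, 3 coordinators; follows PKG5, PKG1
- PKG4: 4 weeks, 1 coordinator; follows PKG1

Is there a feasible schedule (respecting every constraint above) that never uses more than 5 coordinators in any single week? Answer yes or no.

no

The minimum achievable peak is 6; 5 < 6, so no feasible schedule stays within the cap.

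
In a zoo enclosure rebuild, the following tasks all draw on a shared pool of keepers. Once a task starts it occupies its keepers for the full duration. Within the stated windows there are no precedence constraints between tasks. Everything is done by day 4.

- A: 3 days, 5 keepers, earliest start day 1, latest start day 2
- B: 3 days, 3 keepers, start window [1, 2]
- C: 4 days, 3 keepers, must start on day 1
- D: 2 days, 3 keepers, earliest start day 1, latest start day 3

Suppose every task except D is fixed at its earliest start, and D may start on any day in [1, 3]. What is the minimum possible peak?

14

D@1: d1:14  d2:14  d3:11  d4:3 → peak 14
D@2: d1:11  d2:14  d3:14  d4:3 → peak 14
D@3: d1:11  d2:11  d3:14  d4:6 → peak 14
Best is D@1, peak 14.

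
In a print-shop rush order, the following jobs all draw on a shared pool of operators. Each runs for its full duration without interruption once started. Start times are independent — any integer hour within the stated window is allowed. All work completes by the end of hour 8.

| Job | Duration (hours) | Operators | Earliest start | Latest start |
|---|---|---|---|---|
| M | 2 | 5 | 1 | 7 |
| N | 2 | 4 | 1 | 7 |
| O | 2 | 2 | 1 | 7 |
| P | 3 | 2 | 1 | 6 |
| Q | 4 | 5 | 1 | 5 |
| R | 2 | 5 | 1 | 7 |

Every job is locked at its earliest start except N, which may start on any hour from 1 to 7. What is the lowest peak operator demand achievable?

N@1: h1:23  h2:23  h3:7  h4:5  h5:0  h6:0  h7:0  h8:0 → peak 23
N@2: h1:19  h2:23  h3:11  h4:5  h5:0  h6:0  h7:0  h8:0 → peak 23
N@3: h1:19  h2:19  h3:11  h4:9  h5:0  h6:0  h7:0  h8:0 → peak 19
N@4: h1:19  h2:19  h3:7  h4:9  h5:4  h6:0  h7:0  h8:0 → peak 19
N@5: h1:19  h2:19  h3:7  h4:5  h5:4  h6:4  h7:0  h8:0 → peak 19
N@6: h1:19  h2:19  h3:7  h4:5  h5:0  h6:4  h7:4  h8:0 → peak 19
N@7: h1:19  h2:19  h3:7  h4:5  h5:0  h6:0  h7:4  h8:4 → peak 19
Best is N@3, peak 19.

19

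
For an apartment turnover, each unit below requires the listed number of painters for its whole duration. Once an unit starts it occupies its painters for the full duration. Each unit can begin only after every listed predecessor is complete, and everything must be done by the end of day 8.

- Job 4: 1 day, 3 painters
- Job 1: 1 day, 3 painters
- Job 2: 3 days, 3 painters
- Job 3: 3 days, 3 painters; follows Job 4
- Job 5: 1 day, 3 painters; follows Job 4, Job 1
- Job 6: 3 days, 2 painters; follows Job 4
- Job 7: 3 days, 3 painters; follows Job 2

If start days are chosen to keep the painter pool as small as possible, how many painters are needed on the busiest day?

6

Early-start (Job 4@1, Job 1@1, Job 2@1, Job 3@2, Job 5@2, Job 6@2, Job 7@4) gives peak 11: d1:9  d2:11  d3:8  d4:8  d5:3  d6:3  d7:0  d8:0.
Shift Job 2→2, Job 5→5, Job 6→5, Job 7→6.
Schedule Job 4@1, Job 1@1, Job 2@2, Job 3@2, Job 5@5, Job 6@5, Job 7@6: d1:6  d2:6  d3:6  d4:6  d5:5  d6:5  d7:5  d8:3 — peak 6.
Total painter-days = 42 over 8 days ⇒ peak ≥ ⌈42/8⌉ = 6, so 6 is optimal.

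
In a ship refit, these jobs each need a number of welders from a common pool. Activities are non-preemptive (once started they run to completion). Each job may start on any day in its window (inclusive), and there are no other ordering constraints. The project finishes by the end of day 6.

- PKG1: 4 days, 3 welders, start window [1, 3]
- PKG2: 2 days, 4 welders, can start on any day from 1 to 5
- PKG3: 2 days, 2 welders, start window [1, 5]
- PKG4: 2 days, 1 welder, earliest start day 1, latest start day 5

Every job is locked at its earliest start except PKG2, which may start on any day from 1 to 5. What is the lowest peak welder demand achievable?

6

PKG2@1: d1:10  d2:10  d3:3  d4:3  d5:0  d6:0 → peak 10
PKG2@2: d1:6  d2:10  d3:7  d4:3  d5:0  d6:0 → peak 10
PKG2@3: d1:6  d2:6  d3:7  d4:7  d5:0  d6:0 → peak 7
PKG2@4: d1:6  d2:6  d3:3  d4:7  d5:4  d6:0 → peak 7
PKG2@5: d1:6  d2:6  d3:3  d4:3  d5:4  d6:4 → peak 6
Best is PKG2@5, peak 6.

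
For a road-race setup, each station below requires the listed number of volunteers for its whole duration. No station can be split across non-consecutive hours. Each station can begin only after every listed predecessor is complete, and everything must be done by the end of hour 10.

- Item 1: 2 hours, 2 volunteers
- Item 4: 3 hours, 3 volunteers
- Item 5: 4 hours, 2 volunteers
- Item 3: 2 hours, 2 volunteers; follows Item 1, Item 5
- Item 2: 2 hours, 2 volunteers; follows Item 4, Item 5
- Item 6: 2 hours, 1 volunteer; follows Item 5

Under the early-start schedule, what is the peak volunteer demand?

7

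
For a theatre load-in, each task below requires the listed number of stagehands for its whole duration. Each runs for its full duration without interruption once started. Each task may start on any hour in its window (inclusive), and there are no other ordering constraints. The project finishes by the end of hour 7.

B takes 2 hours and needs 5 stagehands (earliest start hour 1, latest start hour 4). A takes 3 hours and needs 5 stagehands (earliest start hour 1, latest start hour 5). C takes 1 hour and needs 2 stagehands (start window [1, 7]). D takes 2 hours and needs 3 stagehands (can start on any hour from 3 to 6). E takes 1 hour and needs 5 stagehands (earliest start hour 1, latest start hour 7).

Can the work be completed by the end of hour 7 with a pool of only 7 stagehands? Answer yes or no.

The minimum achievable peak is 8; 7 < 8, so no feasible schedule stays within the cap.

no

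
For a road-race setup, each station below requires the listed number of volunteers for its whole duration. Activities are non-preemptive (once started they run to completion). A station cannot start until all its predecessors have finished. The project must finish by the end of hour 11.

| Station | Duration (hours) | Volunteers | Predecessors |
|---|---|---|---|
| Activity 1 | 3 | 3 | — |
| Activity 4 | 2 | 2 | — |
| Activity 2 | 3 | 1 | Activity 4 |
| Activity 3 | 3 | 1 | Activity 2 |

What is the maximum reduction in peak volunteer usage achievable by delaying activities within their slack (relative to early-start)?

Early-start peak: h1:5  h2:5  h3:4  h4:1  h5:1  h6:1  h7:1  h8:1  h9:0  h10:0  h11:0 ⇒ 5.
Leveled (Activity 1@1, Activity 4@4, Activity 2@6, Activity 3@9): h1:3  h2:3  h3:3  h4:2  h5:2  h6:1  h7:1  h8:1  h9:1  h10:1  h11:1 ⇒ 3.
Reduction 5 − 3 = 2.

2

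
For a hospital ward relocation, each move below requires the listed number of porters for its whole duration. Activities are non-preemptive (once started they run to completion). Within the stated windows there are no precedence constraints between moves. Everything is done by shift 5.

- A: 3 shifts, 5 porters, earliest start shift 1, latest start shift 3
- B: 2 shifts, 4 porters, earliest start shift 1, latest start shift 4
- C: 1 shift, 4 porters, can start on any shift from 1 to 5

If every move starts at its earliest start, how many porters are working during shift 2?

9

At early start, shift 2 has: A, B.
Demand: 5 + 4 = 9.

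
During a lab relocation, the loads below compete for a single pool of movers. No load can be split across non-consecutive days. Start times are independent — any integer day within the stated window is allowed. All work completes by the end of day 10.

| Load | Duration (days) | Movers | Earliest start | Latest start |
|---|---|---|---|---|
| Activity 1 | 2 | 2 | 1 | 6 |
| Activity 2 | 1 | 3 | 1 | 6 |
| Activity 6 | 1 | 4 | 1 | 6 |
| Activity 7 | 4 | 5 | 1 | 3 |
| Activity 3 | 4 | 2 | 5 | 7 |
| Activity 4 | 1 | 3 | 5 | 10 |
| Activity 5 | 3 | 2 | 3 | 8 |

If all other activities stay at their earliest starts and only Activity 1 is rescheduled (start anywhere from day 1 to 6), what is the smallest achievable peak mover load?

12

Activity 1@1: d1:14  d2:7  d3:7  d4:7  d5:7  d6:2  d7:2  d8:2  d9:0  d10:0 → peak 14
Activity 1@2: d1:12  d2:7  d3:9  d4:7  d5:7  d6:2  d7:2  d8:2  d9:0  d10:0 → peak 12
Activity 1@3: d1:12  d2:5  d3:9  d4:9  d5:7  d6:2  d7:2  d8:2  d9:0  d10:0 → peak 12
Activity 1@4: d1:12  d2:5  d3:7  d4:9  d5:9  d6:2  d7:2  d8:2  d9:0  d10:0 → peak 12
Activity 1@5: d1:12  d2:5  d3:7  d4:7  d5:9  d6:4  d7:2  d8:2  d9:0  d10:0 → peak 12
Activity 1@6: d1:12  d2:5  d3:7  d4:7  d5:7  d6:4  d7:4  d8:2  d9:0  d10:0 → peak 12
Best is Activity 1@2, peak 12.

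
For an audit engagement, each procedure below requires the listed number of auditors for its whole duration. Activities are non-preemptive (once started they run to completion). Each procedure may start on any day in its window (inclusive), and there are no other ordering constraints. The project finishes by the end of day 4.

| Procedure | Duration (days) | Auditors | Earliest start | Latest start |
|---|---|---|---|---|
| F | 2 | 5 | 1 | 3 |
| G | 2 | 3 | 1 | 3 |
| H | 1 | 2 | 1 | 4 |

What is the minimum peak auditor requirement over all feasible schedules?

Early-start (F@1, G@1, H@1) gives peak 10: d1:10  d2:8  d3:0  d4:0.
Shift G→3, H→3.
Schedule F@1, G@3, H@3: d1:5  d2:5  d3:5  d4:3 — peak 5.
Total auditor-days = 18 over 4 days ⇒ peak ≥ ⌈18/4⌉ = 5, so 5 is optimal.

5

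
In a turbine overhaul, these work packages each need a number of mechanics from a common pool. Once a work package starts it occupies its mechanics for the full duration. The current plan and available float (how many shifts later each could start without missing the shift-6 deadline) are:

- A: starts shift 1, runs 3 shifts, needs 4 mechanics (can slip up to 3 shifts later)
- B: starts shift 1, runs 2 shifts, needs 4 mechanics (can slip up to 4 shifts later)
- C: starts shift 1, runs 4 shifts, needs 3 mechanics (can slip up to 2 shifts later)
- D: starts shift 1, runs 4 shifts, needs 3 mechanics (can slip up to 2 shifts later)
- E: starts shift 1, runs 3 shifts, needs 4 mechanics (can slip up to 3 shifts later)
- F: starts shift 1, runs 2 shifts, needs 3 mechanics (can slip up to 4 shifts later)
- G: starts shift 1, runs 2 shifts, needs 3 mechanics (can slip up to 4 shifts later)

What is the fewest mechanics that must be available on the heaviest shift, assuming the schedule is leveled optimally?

13

Early-start (A@1, B@1, C@1, D@1, E@1, F@1, G@1) gives peak 24: s1:24  s2:24  s3:14  s4:6  s5:0  s6:0.
Shift D→3, E→4, F→3, G→5.
Schedule A@1, B@1, C@1, D@3, E@4, F@3, G@5: s1:11  s2:11  s3:13  s4:13  s5:10  s6:10 — peak 13.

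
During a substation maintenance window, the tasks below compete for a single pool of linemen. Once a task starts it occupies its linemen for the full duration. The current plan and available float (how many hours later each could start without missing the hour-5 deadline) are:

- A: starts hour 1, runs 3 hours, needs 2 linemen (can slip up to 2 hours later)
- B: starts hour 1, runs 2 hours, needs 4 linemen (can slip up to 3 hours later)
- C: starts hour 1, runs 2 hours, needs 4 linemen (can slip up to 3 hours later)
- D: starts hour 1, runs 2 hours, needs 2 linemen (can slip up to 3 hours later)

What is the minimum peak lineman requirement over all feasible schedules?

Early-start (A@1, B@1, C@1, D@1) gives peak 12: h1:12  h2:12  h3:2  h4:0  h5:0.
Shift C→3, D→4.
Schedule A@1, B@1, C@3, D@4: h1:6  h2:6  h3:6  h4:6  h5:2 — peak 6.
Total lineman-hours = 26 over 5 hours ⇒ peak ≥ ⌈26/5⌉ = 6, so 6 is optimal.

6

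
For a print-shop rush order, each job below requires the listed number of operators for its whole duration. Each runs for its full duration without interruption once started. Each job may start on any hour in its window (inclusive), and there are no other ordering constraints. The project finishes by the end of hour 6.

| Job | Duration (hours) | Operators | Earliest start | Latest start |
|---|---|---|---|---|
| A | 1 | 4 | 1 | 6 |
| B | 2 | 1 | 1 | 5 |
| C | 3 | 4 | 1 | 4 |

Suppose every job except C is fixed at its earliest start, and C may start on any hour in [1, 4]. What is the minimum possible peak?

5

C@1: h1:9  h2:5  h3:4  h4:0  h5:0  h6:0 → peak 9
C@2: h1:5  h2:5  h3:4  h4:4  h5:0  h6:0 → peak 5
C@3: h1:5  h2:1  h3:4  h4:4  h5:4  h6:0 → peak 5
C@4: h1:5  h2:1  h3:0  h4:4  h5:4  h6:4 → peak 5
Best is C@2, peak 5.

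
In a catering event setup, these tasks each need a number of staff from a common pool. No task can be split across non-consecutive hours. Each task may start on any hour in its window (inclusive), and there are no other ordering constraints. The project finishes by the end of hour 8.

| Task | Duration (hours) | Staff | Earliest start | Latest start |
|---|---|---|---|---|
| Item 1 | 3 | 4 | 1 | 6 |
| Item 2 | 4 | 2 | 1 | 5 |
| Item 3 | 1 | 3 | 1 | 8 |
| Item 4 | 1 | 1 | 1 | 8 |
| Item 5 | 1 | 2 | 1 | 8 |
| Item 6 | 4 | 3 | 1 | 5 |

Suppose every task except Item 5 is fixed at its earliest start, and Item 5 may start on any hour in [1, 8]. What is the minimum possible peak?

13

Item 5@1: h1:15  h2:9  h3:9  h4:5  h5:0  h6:0  h7:0  h8:0 → peak 15
Item 5@2: h1:13  h2:11  h3:9  h4:5  h5:0  h6:0  h7:0  h8:0 → peak 13
Item 5@3: h1:13  h2:9  h3:11  h4:5  h5:0  h6:0  h7:0  h8:0 → peak 13
Item 5@4: h1:13  h2:9  h3:9  h4:7  h5:0  h6:0  h7:0  h8:0 → peak 13
Item 5@5: h1:13  h2:9  h3:9  h4:5  h5:2  h6:0  h7:0  h8:0 → peak 13
Item 5@6: h1:13  h2:9  h3:9  h4:5  h5:0  h6:2  h7:0  h8:0 → peak 13
Item 5@7: h1:13  h2:9  h3:9  h4:5  h5:0  h6:0  h7:2  h8:0 → peak 13
Item 5@8: h1:13  h2:9  h3:9  h4:5  h5:0  h6:0  h7:0  h8:2 → peak 13
Best is Item 5@2, peak 13.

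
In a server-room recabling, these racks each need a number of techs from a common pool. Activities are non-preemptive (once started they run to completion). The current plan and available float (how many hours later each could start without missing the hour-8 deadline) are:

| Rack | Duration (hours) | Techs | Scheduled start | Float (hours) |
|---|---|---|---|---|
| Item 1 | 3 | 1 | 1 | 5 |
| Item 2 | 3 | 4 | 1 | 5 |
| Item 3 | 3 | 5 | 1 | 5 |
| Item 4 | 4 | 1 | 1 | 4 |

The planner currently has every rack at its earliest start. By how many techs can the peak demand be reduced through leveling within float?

5

Early-start peak: h1:11  h2:11  h3:11  h4:1  h5:0  h6:0  h7:0  h8:0 ⇒ 11.
Leveled (Item 1@1, Item 2@1, Item 3@4, Item 4@1): h1:6  h2:6  h3:6  h4:6  h5:5  h6:5  h7:0  h8:0 ⇒ 6.
Reduction 11 − 6 = 5.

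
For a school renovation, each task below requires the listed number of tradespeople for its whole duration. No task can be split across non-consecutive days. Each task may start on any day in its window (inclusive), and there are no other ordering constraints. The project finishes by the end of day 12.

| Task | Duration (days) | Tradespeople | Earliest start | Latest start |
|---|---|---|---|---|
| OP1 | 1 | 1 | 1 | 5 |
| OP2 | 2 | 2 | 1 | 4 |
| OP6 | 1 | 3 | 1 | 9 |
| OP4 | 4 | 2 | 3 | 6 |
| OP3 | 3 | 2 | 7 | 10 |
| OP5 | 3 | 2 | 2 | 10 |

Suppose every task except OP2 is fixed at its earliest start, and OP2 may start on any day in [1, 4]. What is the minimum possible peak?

6

OP2@1: d1:6  d2:4  d3:4  d4:4  d5:2  d6:2  d7:2  d8:2  d9:2  d10:0  d11:0  d12:0 → peak 6
OP2@2: d1:4  d2:4  d3:6  d4:4  d5:2  d6:2  d7:2  d8:2  d9:2  d10:0  d11:0  d12:0 → peak 6
OP2@3: d1:4  d2:2  d3:6  d4:6  d5:2  d6:2  d7:2  d8:2  d9:2  d10:0  d11:0  d12:0 → peak 6
OP2@4: d1:4  d2:2  d3:4  d4:6  d5:4  d6:2  d7:2  d8:2  d9:2  d10:0  d11:0  d12:0 → peak 6
Best is OP2@1, peak 6.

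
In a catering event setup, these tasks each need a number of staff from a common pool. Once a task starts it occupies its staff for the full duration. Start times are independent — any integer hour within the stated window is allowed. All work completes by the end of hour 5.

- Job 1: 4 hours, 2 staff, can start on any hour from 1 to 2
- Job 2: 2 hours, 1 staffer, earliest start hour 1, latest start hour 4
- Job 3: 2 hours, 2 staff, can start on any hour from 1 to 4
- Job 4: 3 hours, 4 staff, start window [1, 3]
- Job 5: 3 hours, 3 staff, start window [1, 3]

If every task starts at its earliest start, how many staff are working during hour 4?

2

At early start, hour 4 has: Job 1.
Demand: 2 = 2.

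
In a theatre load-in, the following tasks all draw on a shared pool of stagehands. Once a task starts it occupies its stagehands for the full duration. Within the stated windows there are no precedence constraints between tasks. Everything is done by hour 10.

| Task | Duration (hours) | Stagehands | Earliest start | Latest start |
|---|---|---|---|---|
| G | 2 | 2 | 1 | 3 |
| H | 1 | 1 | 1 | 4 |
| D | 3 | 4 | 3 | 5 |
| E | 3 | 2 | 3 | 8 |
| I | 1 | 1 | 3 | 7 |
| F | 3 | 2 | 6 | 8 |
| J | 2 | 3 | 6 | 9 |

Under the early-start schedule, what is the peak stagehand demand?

7

Early-start schedule: G@1, H@1, D@3, E@3, I@3, F@6, J@6.
Load per hour: hour 1: 3, hour 2: 2, hour 3: 7, hour 4: 6, hour 5: 6, hour 6: 5, hour 7: 5, hour 8: 2, hour 9: 0, hour 10: 0.
Peak is 7.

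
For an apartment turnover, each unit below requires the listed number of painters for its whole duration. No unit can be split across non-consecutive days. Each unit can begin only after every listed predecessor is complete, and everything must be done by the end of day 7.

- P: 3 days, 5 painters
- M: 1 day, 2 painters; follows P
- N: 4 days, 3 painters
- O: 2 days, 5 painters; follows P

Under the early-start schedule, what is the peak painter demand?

10

Early-start schedule: P@1, M@4, N@1, O@4.
Load per day: day 1: 8, day 2: 8, day 3: 8, day 4: 10, day 5: 5, day 6: 0, day 7: 0.
Peak is 10.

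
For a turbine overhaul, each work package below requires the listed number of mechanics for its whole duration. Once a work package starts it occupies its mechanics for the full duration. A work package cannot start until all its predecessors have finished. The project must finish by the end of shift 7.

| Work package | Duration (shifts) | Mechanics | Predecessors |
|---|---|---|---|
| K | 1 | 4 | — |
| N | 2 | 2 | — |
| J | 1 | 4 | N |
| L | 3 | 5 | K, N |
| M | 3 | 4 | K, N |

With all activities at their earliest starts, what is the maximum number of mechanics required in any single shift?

13

Early-start schedule: K@1, N@1, J@3, L@3, M@3.
Load per shift: shift 1: 6, shift 2: 2, shift 3: 13, shift 4: 9, shift 5: 9, shift 6: 0, shift 7: 0.
Peak is 13.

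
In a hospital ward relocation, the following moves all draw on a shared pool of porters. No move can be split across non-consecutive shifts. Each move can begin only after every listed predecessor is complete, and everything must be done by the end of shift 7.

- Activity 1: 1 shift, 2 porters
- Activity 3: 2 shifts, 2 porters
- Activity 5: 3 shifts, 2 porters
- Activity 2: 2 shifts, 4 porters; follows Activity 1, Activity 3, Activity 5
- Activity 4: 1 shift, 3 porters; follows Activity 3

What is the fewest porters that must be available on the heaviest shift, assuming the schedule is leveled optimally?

4

Early-start (Activity 1@1, Activity 3@1, Activity 5@1, Activity 2@4, Activity 4@3) gives peak 6: s1:6  s2:4  s3:5  s4:4  s5:4  s6:0  s7:0.
Shift Activity 5→2, Activity 2→5, Activity 4→7.
Schedule Activity 1@1, Activity 3@1, Activity 5@2, Activity 2@5, Activity 4@7: s1:4  s2:4  s3:2  s4:2  s5:4  s6:4  s7:3 — peak 4.
Total porter-shifts = 23 over 7 shifts ⇒ peak ≥ ⌈23/7⌉ = 4, so 4 is optimal.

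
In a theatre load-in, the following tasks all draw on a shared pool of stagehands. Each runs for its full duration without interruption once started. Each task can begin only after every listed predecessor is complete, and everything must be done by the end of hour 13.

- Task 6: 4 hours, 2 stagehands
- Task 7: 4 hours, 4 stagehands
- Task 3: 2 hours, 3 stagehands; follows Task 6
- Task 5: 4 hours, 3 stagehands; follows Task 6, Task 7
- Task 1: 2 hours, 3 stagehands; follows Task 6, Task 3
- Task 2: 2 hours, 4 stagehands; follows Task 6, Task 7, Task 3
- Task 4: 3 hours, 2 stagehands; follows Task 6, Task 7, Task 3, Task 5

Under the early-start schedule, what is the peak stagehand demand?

Early-start schedule: Task 6@1, Task 7@1, Task 3@5, Task 5@5, Task 1@7, Task 2@7, Task 4@9.
Load per hour: hour 1: 6, hour 2: 6, hour 3: 6, hour 4: 6, hour 5: 6, hour 6: 6, hour 7: 10, hour 8: 10, hour 9: 2, hour 10: 2, hour 11: 2, hour 12: 0, hour 13: 0.
Peak is 10.

10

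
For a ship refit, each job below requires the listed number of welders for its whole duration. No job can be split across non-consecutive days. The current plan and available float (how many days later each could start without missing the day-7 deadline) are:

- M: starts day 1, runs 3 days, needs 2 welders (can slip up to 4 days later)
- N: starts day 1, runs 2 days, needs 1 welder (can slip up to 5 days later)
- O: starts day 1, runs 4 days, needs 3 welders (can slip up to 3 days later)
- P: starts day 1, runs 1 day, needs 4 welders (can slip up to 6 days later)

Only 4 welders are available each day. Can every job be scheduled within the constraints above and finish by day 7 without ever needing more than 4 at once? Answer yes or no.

no

The minimum achievable peak is 5; 4 < 5, so no feasible schedule stays within the cap.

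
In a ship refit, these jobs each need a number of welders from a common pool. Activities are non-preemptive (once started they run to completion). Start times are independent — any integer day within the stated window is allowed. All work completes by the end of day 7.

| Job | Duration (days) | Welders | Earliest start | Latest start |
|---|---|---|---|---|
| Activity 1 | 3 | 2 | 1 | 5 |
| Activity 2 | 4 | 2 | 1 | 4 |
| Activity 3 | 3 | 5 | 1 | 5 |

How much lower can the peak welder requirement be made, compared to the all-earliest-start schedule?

Early-start peak: d1:9  d2:9  d3:9  d4:2  d5:0  d6:0  d7:0 ⇒ 9.
Leveled (Activity 1@1, Activity 2@1, Activity 3@5): d1:4  d2:4  d3:4  d4:2  d5:5  d6:5  d7:5 ⇒ 5.
Reduction 9 − 5 = 4.

4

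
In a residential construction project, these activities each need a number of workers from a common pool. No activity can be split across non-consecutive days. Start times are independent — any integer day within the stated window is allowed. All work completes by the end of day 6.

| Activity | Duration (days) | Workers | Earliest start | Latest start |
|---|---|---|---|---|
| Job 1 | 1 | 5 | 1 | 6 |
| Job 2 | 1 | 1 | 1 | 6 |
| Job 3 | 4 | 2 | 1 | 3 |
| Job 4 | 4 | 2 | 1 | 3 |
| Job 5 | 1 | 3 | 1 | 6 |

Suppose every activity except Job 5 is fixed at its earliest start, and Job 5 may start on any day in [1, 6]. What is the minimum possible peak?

Job 5@1: d1:13  d2:4  d3:4  d4:4  d5:0  d6:0 → peak 13
Job 5@2: d1:10  d2:7  d3:4  d4:4  d5:0  d6:0 → peak 10
Job 5@3: d1:10  d2:4  d3:7  d4:4  d5:0  d6:0 → peak 10
Job 5@4: d1:10  d2:4  d3:4  d4:7  d5:0  d6:0 → peak 10
Job 5@5: d1:10  d2:4  d3:4  d4:4  d5:3  d6:0 → peak 10
Job 5@6: d1:10  d2:4  d3:4  d4:4  d5:0  d6:3 → peak 10
Best is Job 5@2, peak 10.

10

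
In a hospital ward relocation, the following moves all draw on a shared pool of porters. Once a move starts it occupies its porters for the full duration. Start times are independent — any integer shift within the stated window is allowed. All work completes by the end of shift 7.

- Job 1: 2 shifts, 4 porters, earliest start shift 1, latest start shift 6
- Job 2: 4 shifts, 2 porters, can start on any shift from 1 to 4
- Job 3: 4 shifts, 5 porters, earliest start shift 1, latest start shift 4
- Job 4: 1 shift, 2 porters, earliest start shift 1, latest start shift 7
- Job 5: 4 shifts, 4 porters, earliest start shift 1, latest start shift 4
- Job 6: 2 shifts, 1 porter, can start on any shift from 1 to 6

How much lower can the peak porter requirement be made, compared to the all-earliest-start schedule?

Early-start peak: s1:18  s2:16  s3:11  s4:11  s5:0  s6:0  s7:0 ⇒ 18.
Leveled (Job 1@1, Job 2@1, Job 3@1, Job 4@3, Job 5@4, Job 6@5): s1:11  s2:11  s3:9  s4:11  s5:5  s6:5  s7:4 ⇒ 11.
Reduction 18 − 11 = 7.

7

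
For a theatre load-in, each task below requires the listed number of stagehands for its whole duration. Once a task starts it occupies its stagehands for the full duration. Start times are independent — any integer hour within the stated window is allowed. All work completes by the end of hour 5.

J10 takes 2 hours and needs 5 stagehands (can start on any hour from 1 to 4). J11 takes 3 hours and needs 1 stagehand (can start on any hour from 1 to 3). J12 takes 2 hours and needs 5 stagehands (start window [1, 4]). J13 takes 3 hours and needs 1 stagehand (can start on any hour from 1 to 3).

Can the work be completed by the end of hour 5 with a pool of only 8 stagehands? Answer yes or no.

Schedule J10@1, J11@1, J12@4, J13@3: h1:6  h2:6  h3:2  h4:6  h5:6 — peak 6 ≤ 8.

yes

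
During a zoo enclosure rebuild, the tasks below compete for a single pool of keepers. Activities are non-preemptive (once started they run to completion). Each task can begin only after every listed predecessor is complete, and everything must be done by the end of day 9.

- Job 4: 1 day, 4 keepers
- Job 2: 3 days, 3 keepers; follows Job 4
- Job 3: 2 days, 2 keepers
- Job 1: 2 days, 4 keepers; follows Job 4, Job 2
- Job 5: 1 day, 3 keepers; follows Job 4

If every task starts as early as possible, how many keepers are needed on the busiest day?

8

Early-start schedule: Job 4@1, Job 2@2, Job 3@1, Job 1@5, Job 5@2.
Load per day: day 1: 6, day 2: 8, day 3: 3, day 4: 3, day 5: 4, day 6: 4, day 7: 0, day 8: 0, day 9: 0.
Peak is 8.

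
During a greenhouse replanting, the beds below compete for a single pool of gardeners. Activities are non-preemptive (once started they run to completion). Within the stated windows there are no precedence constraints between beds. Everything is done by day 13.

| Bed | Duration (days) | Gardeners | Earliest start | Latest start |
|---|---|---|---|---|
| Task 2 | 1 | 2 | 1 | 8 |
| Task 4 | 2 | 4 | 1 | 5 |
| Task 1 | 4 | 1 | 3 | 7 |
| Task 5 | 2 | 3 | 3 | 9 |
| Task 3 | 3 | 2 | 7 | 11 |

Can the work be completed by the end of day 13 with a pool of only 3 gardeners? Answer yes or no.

The minimum achievable peak is 4; 3 < 4, so no feasible schedule stays within the cap.

no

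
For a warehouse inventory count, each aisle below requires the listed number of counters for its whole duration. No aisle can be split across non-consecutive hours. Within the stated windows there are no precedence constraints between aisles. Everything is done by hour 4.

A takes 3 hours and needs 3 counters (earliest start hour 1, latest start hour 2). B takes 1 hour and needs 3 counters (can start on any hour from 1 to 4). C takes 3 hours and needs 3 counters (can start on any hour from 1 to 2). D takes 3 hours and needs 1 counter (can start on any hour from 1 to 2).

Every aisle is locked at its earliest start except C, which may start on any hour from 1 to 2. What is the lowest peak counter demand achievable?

7

C@1: h1:10  h2:7  h3:7  h4:0 → peak 10
C@2: h1:7  h2:7  h3:7  h4:3 → peak 7
Best is C@2, peak 7.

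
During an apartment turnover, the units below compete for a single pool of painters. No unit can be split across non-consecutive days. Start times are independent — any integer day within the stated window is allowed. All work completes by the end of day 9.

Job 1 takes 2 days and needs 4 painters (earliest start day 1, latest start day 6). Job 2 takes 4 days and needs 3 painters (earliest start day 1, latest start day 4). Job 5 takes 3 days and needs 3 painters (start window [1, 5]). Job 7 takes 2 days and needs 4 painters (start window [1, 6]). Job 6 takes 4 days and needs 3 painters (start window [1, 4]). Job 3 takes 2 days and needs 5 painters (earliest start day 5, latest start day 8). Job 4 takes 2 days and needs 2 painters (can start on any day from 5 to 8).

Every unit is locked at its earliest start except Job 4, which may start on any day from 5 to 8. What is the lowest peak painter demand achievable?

Job 4@5: d1:17  d2:17  d3:9  d4:6  d5:7  d6:7  d7:0  d8:0  d9:0 → peak 17
Job 4@6: d1:17  d2:17  d3:9  d4:6  d5:5  d6:7  d7:2  d8:0  d9:0 → peak 17
Job 4@7: d1:17  d2:17  d3:9  d4:6  d5:5  d6:5  d7:2  d8:2  d9:0 → peak 17
Job 4@8: d1:17  d2:17  d3:9  d4:6  d5:5  d6:5  d7:0  d8:2  d9:2 → peak 17
Best is Job 4@5, peak 17.

17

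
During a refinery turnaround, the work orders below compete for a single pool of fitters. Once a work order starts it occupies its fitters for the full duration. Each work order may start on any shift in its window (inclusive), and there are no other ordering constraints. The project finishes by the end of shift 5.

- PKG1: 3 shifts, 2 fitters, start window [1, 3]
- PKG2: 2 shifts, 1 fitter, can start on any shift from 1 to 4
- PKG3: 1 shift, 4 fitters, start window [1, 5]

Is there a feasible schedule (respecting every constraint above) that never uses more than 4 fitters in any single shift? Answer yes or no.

yes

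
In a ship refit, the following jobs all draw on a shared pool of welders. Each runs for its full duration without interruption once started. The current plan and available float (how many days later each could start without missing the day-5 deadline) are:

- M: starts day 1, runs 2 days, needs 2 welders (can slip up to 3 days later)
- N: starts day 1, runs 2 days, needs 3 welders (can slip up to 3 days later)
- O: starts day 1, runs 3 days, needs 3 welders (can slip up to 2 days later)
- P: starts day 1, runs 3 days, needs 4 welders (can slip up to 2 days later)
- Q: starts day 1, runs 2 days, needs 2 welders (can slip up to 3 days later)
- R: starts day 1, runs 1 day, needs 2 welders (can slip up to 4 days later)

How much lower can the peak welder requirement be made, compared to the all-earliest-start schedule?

8

Early-start peak: d1:16  d2:14  d3:7  d4:0  d5:0 ⇒ 16.
Leveled (M@1, N@1, O@1, P@3, Q@4, R@4): d1:8  d2:8  d3:7  d4:8  d5:6 ⇒ 8.
Reduction 16 − 8 = 8.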